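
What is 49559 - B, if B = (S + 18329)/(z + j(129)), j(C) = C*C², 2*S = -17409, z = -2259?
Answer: 212551593491/4288860 ≈ 49559.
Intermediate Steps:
S = -17409/2 (S = (½)*(-17409) = -17409/2 ≈ -8704.5)
j(C) = C³
B = 19249/4288860 (B = (-17409/2 + 18329)/(-2259 + 129³) = 19249/(2*(-2259 + 2146689)) = (19249/2)/2144430 = (19249/2)*(1/2144430) = 19249/4288860 ≈ 0.0044881)
49559 - B = 49559 - 1*19249/4288860 = 49559 - 19249/4288860 = 212551593491/4288860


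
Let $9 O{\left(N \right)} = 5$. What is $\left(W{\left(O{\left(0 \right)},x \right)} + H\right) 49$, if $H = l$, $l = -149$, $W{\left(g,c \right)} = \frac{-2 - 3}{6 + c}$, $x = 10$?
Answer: $- \frac{117061}{16} \approx -7316.3$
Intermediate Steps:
$O{\left(N \right)} = \frac{5}{9}$ ($O{\left(N \right)} = \frac{1}{9} \cdot 5 = \frac{5}{9}$)
$W{\left(g,c \right)} = - \frac{5}{6 + c}$
$H = -149$
$\left(W{\left(O{\left(0 \right)},x \right)} + H\right) 49 = \left(- \frac{5}{6 + 10} - 149\right) 49 = \left(- \frac{5}{16} - 149\right) 49 = \left(- \frac{2389}{16}\right) 49 = - \frac{117061}{16}$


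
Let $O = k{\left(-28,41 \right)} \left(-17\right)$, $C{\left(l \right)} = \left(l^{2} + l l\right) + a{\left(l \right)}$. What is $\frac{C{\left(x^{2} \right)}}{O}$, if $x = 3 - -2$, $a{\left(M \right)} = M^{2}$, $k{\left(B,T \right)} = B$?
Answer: $\frac{1875}{476} \approx 3.9391$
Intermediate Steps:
$x = 5$ ($x = 3 + 2 = 5$)
$C{\left(l \right)} = 3 l^{2}$ ($C{\left(l \right)} = \left(l^{2} + l l\right) + l^{2} = \left(l^{2} + l^{2}\right) + l^{2} = 2 l^{2} + l^{2} = 3 l^{2}$)
$O = 476$ ($O = \left(-28\right) \left(-17\right) = 476$)
$\frac{C{\left(x^{2} \right)}}{O} = \frac{3 \left(5^{2}\right)^{2}}{476} = 3 \cdot 25^{2} \cdot \frac{1}{476} = 3 \cdot 625 \cdot \frac{1}{476} = 1875 \cdot \frac{1}{476} = \frac{1875}{476}$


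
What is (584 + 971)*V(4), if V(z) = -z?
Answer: -6220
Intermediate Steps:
(584 + 971)*V(4) = (584 + 971)*(-1*4) = 1555*(-4) = -6220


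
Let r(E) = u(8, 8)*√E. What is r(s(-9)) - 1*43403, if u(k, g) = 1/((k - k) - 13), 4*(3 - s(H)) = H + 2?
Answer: -43403 - √19/26 ≈ -43403.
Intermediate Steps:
s(H) = 5/2 - H/4 (s(H) = 3 - (H + 2)/4 = 3 - (2 + H)/4 = 3 + (-½ - H/4) = 5/2 - H/4)
u(k, g) = -1/13 (u(k, g) = 1/(0 - 13) = 1/(-13) = -1/13)
r(E) = -√E/13
r(s(-9)) - 1*43403 = -√(5/2 - ¼*(-9))/13 - 1*43403 = -√(5/2 + 9/4)/13 - 43403 = -√19/26 - 43403 = -43403 - √19/26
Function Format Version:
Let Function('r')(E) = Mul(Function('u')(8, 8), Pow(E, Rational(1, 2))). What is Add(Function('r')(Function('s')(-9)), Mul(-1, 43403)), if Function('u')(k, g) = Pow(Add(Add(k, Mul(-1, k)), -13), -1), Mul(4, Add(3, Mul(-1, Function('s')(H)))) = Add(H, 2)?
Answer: Add(-43403, Mul(Rational(-1, 26), Pow(19, Rational(1, 2)))) ≈ -43403.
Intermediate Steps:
Function('s')(H) = Add(Rational(5, 2), Mul(Rational(-1, 4), H)) (Function('s')(H) = Add(3, Mul(Rational(-1, 4), Add(H, 2))) = Add(3, Mul(Rational(-1, 4), Add(2, H))) = Add(3, Add(Rational(-1, 2), Mul(Rational(-1, 4), H))) = Add(Rational(5, 2), Mul(Rational(-1, 4), H)))
Function('u')(k, g) = Rational(-1, 13) (Function('u')(k, g) = Pow(Add(0, -13), -1) = Pow(-13, -1) = Rational(-1, 13))
Function('r')(E) = Mul(Rational(-1, 13), Pow(E, Rational(1, 2)))
Add(Function('r')(Function('s')(-9)), Mul(-1, 43403)) = Add(Mul(Rational(-1, 13), Pow(Add(Rational(5, 2), Mul(Rational(-1, 4), -9)), Rational(1, 2))), Mul(-1, 43403)) = Add(Mul(Rational(-1, 13), Pow(Add(Rational(5, 2), Rational(9, 4)), Rational(1, 2))), -43403) = Add(Mul(Rational(-1, 13), Pow(Rational(19, 4), Rational(1, 2))), -43403) = Add(Mul(Rational(-1, 13), Mul(Rational(1, 2), Pow(19, Rational(1, 2)))), -43403) = Add(Mul(Rational(-1, 26), Pow(19, Rational(1, 2))), -43403) = Add(-43403, Mul(Rational(-1, 26), Pow(19, Rational(1, 2))))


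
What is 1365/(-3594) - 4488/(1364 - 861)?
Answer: -5605489/602594 ≈ -9.3023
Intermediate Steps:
1365/(-3594) - 4488/(1364 - 861) = 1365*(-1/3594) - 4488/503 = -455/1198 - 4488*1/503 = -455/1198 - 4488/503 = -5605489/602594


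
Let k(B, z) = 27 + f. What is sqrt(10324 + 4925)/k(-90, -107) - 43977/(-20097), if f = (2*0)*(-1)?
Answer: 14659/6699 + sqrt(15249)/27 ≈ 6.7618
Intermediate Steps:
f = 0 (f = 0*(-1) = 0)
k(B, z) = 27 (k(B, z) = 27 + 0 = 27)
sqrt(10324 + 4925)/k(-90, -107) - 43977/(-20097) = sqrt(10324 + 4925)/27 - 43977/(-20097) = sqrt(15249)*(1/27) - 43977*(-1/20097) = sqrt(15249)/27 + 14659/6699 = 14659/6699 + sqrt(15249)/27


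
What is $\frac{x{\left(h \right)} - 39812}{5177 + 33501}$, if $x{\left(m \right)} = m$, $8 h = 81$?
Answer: $- \frac{318415}{309424} \approx -1.0291$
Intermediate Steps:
$h = \frac{81}{8}$ ($h = \frac{1}{8} \cdot 81 = \frac{81}{8} \approx 10.125$)
$\frac{x{\left(h \right)} - 39812}{5177 + 33501} = \frac{\frac{81}{8} - 39812}{5177 + 33501} = - \frac{318415}{8 \cdot 38678} = \left(- \frac{318415}{8}\right) \frac{1}{38678} = - \frac{318415}{309424}$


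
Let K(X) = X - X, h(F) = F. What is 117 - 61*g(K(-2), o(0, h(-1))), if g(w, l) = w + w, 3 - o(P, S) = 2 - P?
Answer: 117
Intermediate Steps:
o(P, S) = 1 + P (o(P, S) = 3 - (2 - P) = 3 + (-2 + P) = 1 + P)
K(X) = 0
g(w, l) = 2*w
117 - 61*g(K(-2), o(0, h(-1))) = 117 - 122*0 = 117 - 61*0 = 117 + 0 = 117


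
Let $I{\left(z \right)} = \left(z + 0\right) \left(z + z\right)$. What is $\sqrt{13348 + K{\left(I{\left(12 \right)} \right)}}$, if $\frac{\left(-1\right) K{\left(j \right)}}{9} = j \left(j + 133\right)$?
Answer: $2 i \sqrt{269471} \approx 1038.2 i$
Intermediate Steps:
$I{\left(z \right)} = 2 z^{2}$ ($I{\left(z \right)} = z 2 z = 2 z^{2}$)
$K{\left(j \right)} = - 9 j \left(133 + j\right)$ ($K{\left(j \right)} = - 9 j \left(j + 133\right) = - 9 j \left(133 + j\right)$)
$\sqrt{13348 + K{\left(I{\left(12 \right)} \right)}} = \sqrt{13348 - 9 \cdot 2 \cdot 12^{2} \left(133 + 2 \cdot 12^{2}\right)} = \sqrt{13348 - 9 \cdot 2 \cdot 144 \left(133 + 2 \cdot 144\right)} = \sqrt{13348 - 2592 \left(133 + 288\right)} = \sqrt{13348 - 2592 \cdot 421} = \sqrt{13348 - 1091232} = \sqrt{-1077884} = 2 i \sqrt{269471}$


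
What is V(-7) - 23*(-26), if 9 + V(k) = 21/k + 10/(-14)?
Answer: 4097/7 ≈ 585.29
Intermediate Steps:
V(k) = -68/7 + 21/k (V(k) = -9 + (21/k + 10/(-14)) = -9 + (21/k + 10*(-1/14)) = -9 + (21/k - 5/7) = -9 + (-5/7 + 21/k) = -68/7 + 21/k)
V(-7) - 23*(-26) = (-68/7 + 21/(-7)) - 23*(-26) = (-68/7 + 21*(-⅐)) - 1*(-598) = (-68/7 - 3) + 598 = -89/7 + 598 = 4097/7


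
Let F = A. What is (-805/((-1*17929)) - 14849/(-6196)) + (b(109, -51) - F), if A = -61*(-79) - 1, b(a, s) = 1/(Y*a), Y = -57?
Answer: -3323651750248027/690190265892 ≈ -4815.6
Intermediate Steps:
b(a, s) = -1/(57*a) (b(a, s) = 1/(-57*a) = -1/(57*a))
A = 4818 (A = 4819 - 1 = 4818)
F = 4818
(-805/((-1*17929)) - 14849/(-6196)) + (b(109, -51) - F) = (-805/((-1*17929)) - 14849/(-6196)) + (-1/57/109 - 1*4818) = (-805/(-17929) - 14849*(-1/6196)) + (-1/57*1/109 - 4818) = (-805*(-1/17929) + 14849/6196) + (-1/6213 - 4818) = (805/17929 + 14849/6196) - 29934235/6213 = 271215501/111088084 - 29934235/6213 = -3323651750248027/690190265892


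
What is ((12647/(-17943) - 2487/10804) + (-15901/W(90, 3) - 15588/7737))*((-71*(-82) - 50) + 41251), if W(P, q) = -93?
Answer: 40819274156002911423/5166202365076 ≈ 7.9012e+6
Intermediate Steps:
((12647/(-17943) - 2487/10804) + (-15901/W(90, 3) - 15588/7737))*((-71*(-82) - 50) + 41251) = ((12647/(-17943) - 2487/10804) + (-15901/(-93) - 15588/7737))*((-71*(-82) - 50) + 41251) = ((12647*(-1/17943) - 2487*1/10804) + (-15901*(-1/93) - 15588*1/7737))*((5822 - 50) + 41251) = ((-12647/17943 - 2487/10804) + (15901/93 - 5196/2579))*(5772 + 41251) = (-181262429/193856172 + 40525451/239847)*47023 = (868070394402801/5166202365076)*47023 = 40819274156002911423/5166202365076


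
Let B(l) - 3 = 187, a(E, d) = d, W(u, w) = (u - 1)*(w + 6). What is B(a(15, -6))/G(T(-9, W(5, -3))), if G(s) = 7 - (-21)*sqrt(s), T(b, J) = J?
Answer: -190/749 + 1140*sqrt(3)/749 ≈ 2.3826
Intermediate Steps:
W(u, w) = (-1 + u)*(6 + w)
B(l) = 190 (B(l) = 3 + 187 = 190)
G(s) = 7 + 21*sqrt(s)
B(a(15, -6))/G(T(-9, W(5, -3))) = 190/(7 + 21*sqrt(-6 - 1*(-3) + 6*5 + 5*(-3))) = 190/(7 + 21*sqrt(-6 + 3 + 30 - 15)) = 190/(7 + 21*sqrt(12)) = 190/(7 + 21*(2*sqrt(3))) = 190/(7 + 42*sqrt(3))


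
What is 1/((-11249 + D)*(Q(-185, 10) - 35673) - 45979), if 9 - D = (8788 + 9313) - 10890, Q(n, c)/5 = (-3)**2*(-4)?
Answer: 1/661477724 ≈ 1.5118e-9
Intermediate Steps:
Q(n, c) = -180 (Q(n, c) = 5*((-3)**2*(-4)) = 5*(9*(-4)) = 5*(-36) = -180)
D = -7202 (D = 9 - ((8788 + 9313) - 10890) = 9 - (18101 - 10890) = 9 - 1*7211 = 9 - 7211 = -7202)
1/((-11249 + D)*(Q(-185, 10) - 35673) - 45979) = 1/((-11249 - 7202)*(-180 - 35673) - 45979) = 1/(-18451*(-35853) - 45979) = 1/(661523703 - 45979) = 1/661477724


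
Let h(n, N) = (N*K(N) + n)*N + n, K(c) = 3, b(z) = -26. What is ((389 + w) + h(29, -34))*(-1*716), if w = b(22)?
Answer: -2057784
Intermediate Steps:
w = -26
h(n, N) = n + N*(n + 3*N) (h(n, N) = (N*3 + n)*N + n = (3*N + n)*N + n = (n + 3*N)*N + n = N*(n + 3*N) + n = n + N*(n + 3*N))
((389 + w) + h(29, -34))*(-1*716) = ((389 - 26) + (29 + 3*(-34)² - 34*29))*(-1*716) = (363 + (29 + 3*1156 - 986))*(-716) = (363 + (29 + 3468 - 986))*(-716) = (363 + 2511)*(-716) = 2874*(-716) = -2057784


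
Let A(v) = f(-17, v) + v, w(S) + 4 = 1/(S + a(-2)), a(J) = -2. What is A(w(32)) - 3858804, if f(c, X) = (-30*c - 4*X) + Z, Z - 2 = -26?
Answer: -38583061/10 ≈ -3.8583e+6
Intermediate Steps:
Z = -24 (Z = 2 - 26 = -24)
f(c, X) = -24 - 30*c - 4*X (f(c, X) = (-30*c - 4*X) - 24 = -24 - 30*c - 4*X)
w(S) = -4 + 1/(-2 + S) (w(S) = -4 + 1/(S - 2) = -4 + 1/(-2 + S))
A(v) = 486 - 3*v (A(v) = (-24 - 30*(-17) - 4*v) + v = (-24 + 510 - 4*v) + v = (486 - 4*v) + v = 486 - 3*v)
A(w(32)) - 3858804 = (486 - 3*(9 - 4*32)/(-2 + 32)) - 3858804 = (486 - 3*(9 - 128)/30) - 3858804 = (486 - (-119)/10) - 3858804 = (486 - 3*(-119/30)) - 3858804 = (486 + 119/10) - 3858804 = 4979/10 - 3858804 = -38583061/10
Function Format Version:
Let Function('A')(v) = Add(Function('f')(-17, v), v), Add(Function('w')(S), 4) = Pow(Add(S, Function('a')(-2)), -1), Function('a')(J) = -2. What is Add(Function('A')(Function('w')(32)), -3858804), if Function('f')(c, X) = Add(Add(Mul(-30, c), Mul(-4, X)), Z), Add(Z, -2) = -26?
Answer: Rational(-38583061, 10) ≈ -3.8583e+6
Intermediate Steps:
Z = -24 (Z = Add(2, -26) = -24)
Function('f')(c, X) = Add(-24, Mul(-30, c), Mul(-4, X)) (Function('f')(c, X) = Add(Add(Mul(-30, c), Mul(-4, X)), -24) = Add(-24, Mul(-30, c), Mul(-4, X)))
Function('w')(S) = Add(-4, Pow(Add(-2, S), -1)) (Function('w')(S) = Add(-4, Pow(Add(S, -2), -1)) = Add(-4, Pow(Add(-2, S), -1)))
Function('A')(v) = Add(486, Mul(-3, v)) (Function('A')(v) = Add(Add(-24, Mul(-30, -17), Mul(-4, v)), v) = Add(Add(-24, 510, Mul(-4, v)), v) = Add(Add(486, Mul(-4, v)), v) = Add(486, Mul(-3, v)))
Add(Function('A')(Function('w')(32)), -3858804) = Add(Add(486, Mul(-3, Mul(Pow(Add(-2, 32), -1), Add(9, Mul(-4, 32))))), -3858804) = Add(Add(486, Mul(-3, Mul(Pow(30, -1), Add(9, -128)))), -3858804) = Add(Add(486, Mul(-3, Mul(Rational(1, 30), -119))), -3858804) = Add(Add(486, Mul(-3, Rational(-119, 30))), -3858804) = Add(Add(486, Rational(119, 10)), -3858804) = Add(Rational(4979, 10), -3858804) = Rational(-38583061, 10)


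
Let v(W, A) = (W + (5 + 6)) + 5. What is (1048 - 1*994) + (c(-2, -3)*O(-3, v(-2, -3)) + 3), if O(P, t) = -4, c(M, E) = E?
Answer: 69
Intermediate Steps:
v(W, A) = 16 + W (v(W, A) = (W + 11) + 5 = (11 + W) + 5 = 16 + W)
(1048 - 1*994) + (c(-2, -3)*O(-3, v(-2, -3)) + 3) = (1048 - 1*994) + (-3*(-4) + 3) = (1048 - 994) + (12 + 3) = 54 + 15 = 69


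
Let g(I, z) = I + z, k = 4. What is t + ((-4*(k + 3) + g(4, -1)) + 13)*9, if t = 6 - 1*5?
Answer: -107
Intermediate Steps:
t = 1 (t = 6 - 5 = 1)
t + ((-4*(k + 3) + g(4, -1)) + 13)*9 = 1 + ((-4*(4 + 3) + (4 - 1)) + 13)*9 = 1 + ((-4*7 + 3) + 13)*9 = 1 + ((-28 + 3) + 13)*9 = 1 + (-25 + 13)*9 = 1 - 12*9 = 1 - 108 = -107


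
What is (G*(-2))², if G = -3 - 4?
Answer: 196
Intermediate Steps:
G = -7
(G*(-2))² = (-7*(-2))² = 14² = 196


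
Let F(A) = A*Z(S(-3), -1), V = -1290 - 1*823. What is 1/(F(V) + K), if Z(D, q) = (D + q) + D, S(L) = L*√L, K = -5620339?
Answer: -936371/5260824263688 - 2113*I*√3/5260824263688 ≈ -1.7799e-7 - 6.9567e-10*I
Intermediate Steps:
S(L) = L^(3/2)
Z(D, q) = q + 2*D
V = -2113 (V = -1290 - 823 = -2113)
F(A) = A*(-1 - 6*I*√3) (F(A) = A*(-1 + 2*(-3)^(3/2)) = A*(-1 + 2*(-3*I*√3)) = A*(-1 - 6*I*√3))
1/(F(V) + K) = 1/(-1*(-2113)*(1 + 6*I*√3) - 5620339) = 1/((2113 + 12678*I*√3) - 5620339) = 1/(-5618226 + 12678*I*√3)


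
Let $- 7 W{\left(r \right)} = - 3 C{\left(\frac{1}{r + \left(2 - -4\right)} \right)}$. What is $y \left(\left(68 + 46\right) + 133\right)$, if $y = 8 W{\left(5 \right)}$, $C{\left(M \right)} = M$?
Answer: $\frac{5928}{77} \approx 76.987$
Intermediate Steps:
$W{\left(r \right)} = \frac{3}{7 \left(6 + r\right)}$ ($W{\left(r \right)} = - \frac{\left(-3\right) \frac{1}{r + \left(2 - -4\right)}}{7} = - \frac{\left(-3\right) \frac{1}{r + \left(2 + 4\right)}}{7} = - \frac{\left(-3\right) \frac{1}{r + 6}}{7} = - \frac{\left(-3\right) \frac{1}{6 + r}}{7} = \frac{3}{7 \left(6 + r\right)}$)
$y = \frac{24}{77}$ ($y = 8 \frac{3}{7 \left(6 + 5\right)} = 8 \frac{3}{7 \cdot 11} = 8 \cdot \frac{3}{7} \cdot \frac{1}{11} = 8 \cdot \frac{3}{77} = \frac{24}{77} \approx 0.31169$)
$y \left(\left(68 + 46\right) + 133\right) = \frac{24 \left(\left(68 + 46\right) + 133\right)}{77} = \frac{24 \left(114 + 133\right)}{77} = \frac{24}{77} \cdot 247 = \frac{5928}{77}$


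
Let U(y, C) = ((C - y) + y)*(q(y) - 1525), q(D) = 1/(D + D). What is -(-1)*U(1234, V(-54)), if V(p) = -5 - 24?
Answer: 109147271/2468 ≈ 44225.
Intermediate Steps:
q(D) = 1/(2*D)
V(p) = -29
U(y, C) = C*(-1525 + 1/(2*y)) (U(y, C) = ((C - y) + y)*(1/(2*y) - 1525) = C*(-1525 + 1/(2*y)))
-(-1)*U(1234, V(-54)) = -(-1)*(-1525*(-29) + (½)*(-29)/1234) = -(-1)*(44225 + (½)*(-29)*(1/1234)) = -(-1)*(44225 - 29/2468) = -(-1)*109147271/2468 = -1*(-109147271/2468) = 109147271/2468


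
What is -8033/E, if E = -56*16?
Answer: 8033/896 ≈ 8.9654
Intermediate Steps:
E = -896
-8033/E = -8033/(-896) = -8033*(-1/896) = 8033/896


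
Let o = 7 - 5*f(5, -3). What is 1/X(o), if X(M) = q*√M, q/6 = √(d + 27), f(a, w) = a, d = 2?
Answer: -I*√58/1044 ≈ -0.0072948*I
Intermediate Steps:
q = 6*√29 (q = 6*√(2 + 27) = 6*√29 ≈ 32.311)
o = -18 (o = 7 - 5*5 = 7 - 25 = -18)
X(M) = 6*√29*√M (X(M) = (6*√29)*√M = 6*√29*√M)
1/X(o) = 1/(6*√29*√(-18)) = 1/(6*√29*(3*I*√2)) = 1/(18*I*√58) = -I*√58/1044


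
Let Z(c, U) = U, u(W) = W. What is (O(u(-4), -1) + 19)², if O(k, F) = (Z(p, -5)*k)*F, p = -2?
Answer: 1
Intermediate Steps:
O(k, F) = -5*F*k (O(k, F) = (-5*k)*F = -5*F*k)
(O(u(-4), -1) + 19)² = (-5*(-1)*(-4) + 19)² = (-20 + 19)² = (-1)² = 1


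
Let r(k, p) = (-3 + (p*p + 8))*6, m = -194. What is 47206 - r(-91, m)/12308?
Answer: 290392801/6154 ≈ 47188.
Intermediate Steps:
r(k, p) = 30 + 6*p**2 (r(k, p) = (-3 + (p**2 + 8))*6 = (-3 + (8 + p**2))*6 = (5 + p**2)*6 = 30 + 6*p**2)
47206 - r(-91, m)/12308 = 47206 - (30 + 6*(-194)**2)/12308 = 47206 - (30 + 6*37636)/12308 = 47206 - (30 + 225816)/12308 = 47206 - 225846/12308 = 47206 - 1*112923/6154 = 47206 - 112923/6154 = 290392801/6154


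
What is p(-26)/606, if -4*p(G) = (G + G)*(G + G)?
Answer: -338/303 ≈ -1.1155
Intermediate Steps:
p(G) = -G**2 (p(G) = -(G + G)*(G + G)/4 = -2*G*2*G/4 = -G**2)
p(-26)/606 = -1*(-26)**2/606 = -1*676*(1/606) = -676*1/606 = -338/303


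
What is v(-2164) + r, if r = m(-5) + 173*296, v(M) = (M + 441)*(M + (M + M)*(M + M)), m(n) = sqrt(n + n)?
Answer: -32270739452 + I*sqrt(10) ≈ -3.2271e+10 + 3.1623*I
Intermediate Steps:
m(n) = sqrt(2)*sqrt(n) (m(n) = sqrt(2*n) = sqrt(2)*sqrt(n))
v(M) = (441 + M)*(M + 4*M**2) (v(M) = (441 + M)*(M + (2*M)*(2*M)) = (441 + M)*(M + 4*M**2))
r = 51208 + I*sqrt(10) (r = sqrt(2)*sqrt(-5) + 173*296 = sqrt(2)*(I*sqrt(5)) + 51208 = I*sqrt(10) + 51208 = 51208 + I*sqrt(10) ≈ 51208.0 + 3.1623*I)
v(-2164) + r = -2164*(441 + 4*(-2164)**2 + 1765*(-2164)) + (51208 + I*sqrt(10)) = -2164*(441 + 4*4682896 - 3819460) + (51208 + I*sqrt(10)) = -2164*(441 + 18731584 - 3819460) + (51208 + I*sqrt(10)) = -2164*14912565 + (51208 + I*sqrt(10)) = -32270790660 + (51208 + I*sqrt(10)) = -32270739452 + I*sqrt(10)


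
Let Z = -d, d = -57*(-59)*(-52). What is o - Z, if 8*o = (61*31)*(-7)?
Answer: -1412245/8 ≈ -1.7653e+5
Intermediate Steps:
d = -174876 (d = 3363*(-52) = -174876)
Z = 174876 (Z = -1*(-174876) = 174876)
o = -13237/8 (o = ((61*31)*(-7))/8 = (1891*(-7))/8 = (⅛)*(-13237) = -13237/8 ≈ -1654.6)
o - Z = -13237/8 - 1*174876 = -13237/8 - 174876 = -1412245/8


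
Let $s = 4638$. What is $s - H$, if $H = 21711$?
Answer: $-17073$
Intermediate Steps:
$s - H = 4638 - 21711 = -17073$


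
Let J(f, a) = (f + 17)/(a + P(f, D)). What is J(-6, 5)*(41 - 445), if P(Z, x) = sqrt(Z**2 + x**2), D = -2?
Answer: 4444/3 - 8888*sqrt(10)/15 ≈ -392.42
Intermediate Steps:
J(f, a) = (17 + f)/(a + sqrt(4 + f**2)) (J(f, a) = (f + 17)/(a + sqrt(f**2 + (-2)**2)) = (17 + f)/(a + sqrt(f**2 + 4)) = (17 + f)/(a + sqrt(4 + f**2)))
J(-6, 5)*(41 - 445) = ((17 - 6)/(5 + sqrt(4 + (-6)**2)))*(41 - 445) = (11/(5 + sqrt(4 + 36)))*(-404) = (11/(5 + sqrt(40)))*(-404) = (11/(5 + 2*sqrt(10)))*(-404) = -4444/(5 + 2*sqrt(10))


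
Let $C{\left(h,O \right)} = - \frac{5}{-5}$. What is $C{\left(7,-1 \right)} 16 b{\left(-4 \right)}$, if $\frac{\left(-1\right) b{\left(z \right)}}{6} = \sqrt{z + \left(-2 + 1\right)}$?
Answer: $- 96 i \sqrt{5} \approx - 214.66 i$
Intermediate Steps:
$b{\left(z \right)} = - 6 \sqrt{-1 + z}$ ($b{\left(z \right)} = - 6 \sqrt{z + \left(-2 + 1\right)} = - 6 \sqrt{z - 1} = - 6 \sqrt{-1 + z}$)
$C{\left(h,O \right)} = 1$ ($C{\left(h,O \right)} = \left(-5\right) \left(- \frac{1}{5}\right) = 1$)
$C{\left(7,-1 \right)} 16 b{\left(-4 \right)} = 1 \cdot 16 \left(- 6 \sqrt{-1 - 4}\right) = 16 \left(- 6 \sqrt{-5}\right) = 16 \left(- 6 i \sqrt{5}\right) = - 96 i \sqrt{5}$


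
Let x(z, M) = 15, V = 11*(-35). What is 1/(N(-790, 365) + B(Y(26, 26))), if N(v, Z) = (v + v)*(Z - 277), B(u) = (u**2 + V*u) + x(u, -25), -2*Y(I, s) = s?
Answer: -1/133851 ≈ -7.4710e-6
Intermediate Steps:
V = -385
Y(I, s) = -s/2
B(u) = 15 + u**2 - 385*u (B(u) = (u**2 - 385*u) + 15 = 15 + u**2 - 385*u)
N(v, Z) = 2*v*(-277 + Z) (N(v, Z) = (2*v)*(-277 + Z) = 2*v*(-277 + Z))
1/(N(-790, 365) + B(Y(26, 26))) = 1/(2*(-790)*(-277 + 365) + (15 + (-1/2*26)**2 - (-385)*26/2)) = 1/(2*(-790)*88 + (15 + (-13)**2 - 385*(-13))) = 1/(-139040 + (15 + 169 + 5005)) = 1/(-139040 + 5189) = 1/(-133851) = -1/133851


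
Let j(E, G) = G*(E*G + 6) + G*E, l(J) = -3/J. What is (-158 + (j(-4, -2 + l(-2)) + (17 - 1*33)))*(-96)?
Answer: 16896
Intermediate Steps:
j(E, G) = E*G + G*(6 + E*G) (j(E, G) = G*(6 + E*G) + E*G = E*G + G*(6 + E*G))
(-158 + (j(-4, -2 + l(-2)) + (17 - 1*33)))*(-96) = (-158 + ((-2 - 3/(-2))*(6 - 4 - 4*(-2 - 3/(-2))) + (17 - 1*33)))*(-96) = (-158 + ((-2 - 3*(-1/2))*(6 - 4 - 4*(-2 - 3*(-1/2))) + (17 - 33)))*(-96) = (-158 + ((-2 + 3/2)*(6 - 4 - 4*(-2 + 3/2)) - 16))*(-96) = (-158 + (-(6 - 4 - 4*(-1/2))/2 - 16))*(-96) = (-158 + (-(6 - 4 + 2)/2 - 16))*(-96) = (-158 + (-1/2*4 - 16))*(-96) = (-158 + (-2 - 16))*(-96) = (-158 - 18)*(-96) = -176*(-96) = 16896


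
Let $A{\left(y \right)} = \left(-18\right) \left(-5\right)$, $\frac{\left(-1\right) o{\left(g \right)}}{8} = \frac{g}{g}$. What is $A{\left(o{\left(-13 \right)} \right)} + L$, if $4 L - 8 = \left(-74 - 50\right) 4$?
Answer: $-32$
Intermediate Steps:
$o{\left(g \right)} = -8$ ($o{\left(g \right)} = - 8 \frac{g}{g} = \left(-8\right) 1 = -8$)
$A{\left(y \right)} = 90$
$L = -122$ ($L = 2 + \frac{\left(-74 - 50\right) 4}{4} = 2 + \frac{\left(-124\right) 4}{4} = 2 + \frac{1}{4} \left(-496\right) = 2 - 124 = -122$)
$A{\left(o{\left(-13 \right)} \right)} + L = 90 - 122 = -32$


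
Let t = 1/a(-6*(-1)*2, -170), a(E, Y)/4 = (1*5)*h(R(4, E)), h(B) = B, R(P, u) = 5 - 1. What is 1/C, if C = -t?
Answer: -80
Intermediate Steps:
R(P, u) = 4
a(E, Y) = 80 (a(E, Y) = 4*((1*5)*4) = 4*(5*4) = 4*20 = 80)
t = 1/80 ≈ 0.012500
C = -1/80 (C = -1*1/80 = -1/80 ≈ -0.012500)
1/C = 1/(-1/80) = -80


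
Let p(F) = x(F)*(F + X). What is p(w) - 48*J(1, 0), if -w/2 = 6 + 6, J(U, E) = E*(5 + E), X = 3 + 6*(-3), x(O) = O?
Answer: 936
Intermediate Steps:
X = -15 (X = 3 - 18 = -15)
w = -24 (w = -2*(6 + 6) = -2*12 = -24)
p(F) = F*(-15 + F) (p(F) = F*(F - 15) = F*(-15 + F))
p(w) - 48*J(1, 0) = -24*(-15 - 24) - 0*(5 + 0) = -24*(-39) - 0*5 = 936 - 48*0 = 936 + 0 = 936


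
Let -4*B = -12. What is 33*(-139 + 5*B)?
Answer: -4092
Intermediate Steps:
B = 3 (B = -1/4*(-12) = 3)
33*(-139 + 5*B) = 33*(-139 + 5*3) = 33*(-139 + 15) = 33*(-124) = -4092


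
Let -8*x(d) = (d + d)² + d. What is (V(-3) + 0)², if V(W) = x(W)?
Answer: 1089/64 ≈ 17.016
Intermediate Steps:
x(d) = -d²/2 - d/8 (x(d) = -((d + d)² + d)/8 = -((2*d)² + d)/8 = -(4*d² + d)/8 = -(d + 4*d²)/8 = -d²/2 - d/8)
V(W) = -W*(1 + 4*W)/8
(V(-3) + 0)² = (-⅛*(-3)*(1 + 4*(-3)) + 0)² = (-⅛*(-3)*(1 - 12) + 0)² = (-⅛*(-3)*(-11) + 0)² = (-33/8 + 0)² = (-33/8)² = 1089/64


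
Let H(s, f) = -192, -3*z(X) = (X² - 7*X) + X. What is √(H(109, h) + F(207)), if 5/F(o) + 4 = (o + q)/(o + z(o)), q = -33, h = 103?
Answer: I*√16133100393/9137 ≈ 13.901*I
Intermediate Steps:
z(X) = 2*X - X²/3 (z(X) = -((X² - 7*X) + X)/3 = -(X² - 6*X)/3 = 2*X - X²/3)
F(o) = 5/(-4 + (-33 + o)/(o + o*(6 - o)/3)) (F(o) = 5/(-4 + (o - 33)/(o + o*(6 - o)/3)) = 5/(-4 + (-33 + o)/(o + o*(6 - o)/3)))
√(H(109, h) + F(207)) = √(-192 + 5*207*(9 - 1*207)/(-99 - 33*207 + 4*207²)) = √(-192 + 5*207*(9 - 207)/(-99 - 6831 + 4*42849)) = √(-192 + 5*207*(-198)/(-99 - 6831 + 171396)) = √(-192 + 5*207*(-198)/164466) = √(-192 + 5*207*(1/164466)*(-198)) = √(-192 - 11385/9137) = √(-1765689/9137) = I*√16133100393/9137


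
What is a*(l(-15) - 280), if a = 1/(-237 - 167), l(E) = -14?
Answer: 147/202 ≈ 0.72772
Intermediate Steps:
a = -1/404 (a = 1/(-404) = -1/404 ≈ -0.0024752)
a*(l(-15) - 280) = -(-14 - 280)/404 = -1/404*(-294) = 147/202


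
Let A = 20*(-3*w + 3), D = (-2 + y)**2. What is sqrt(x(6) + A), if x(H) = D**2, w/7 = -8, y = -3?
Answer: sqrt(4045) ≈ 63.600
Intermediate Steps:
w = -56 (w = 7*(-8) = -56)
D = 25 (D = (-2 - 3)**2 = (-5)**2 = 25)
x(H) = 625 (x(H) = 25**2 = 625)
A = 3420 (A = 20*(-3*(-56) + 3) = 20*(168 + 3) = 20*171 = 3420)
sqrt(x(6) + A) = sqrt(625 + 3420) = sqrt(4045)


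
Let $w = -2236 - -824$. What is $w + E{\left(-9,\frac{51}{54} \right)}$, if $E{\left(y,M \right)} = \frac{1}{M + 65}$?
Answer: $- \frac{1676026}{1187} \approx -1412.0$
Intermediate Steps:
$E{\left(y,M \right)} = \frac{1}{65 + M}$
$w = -1412$ ($w = -2236 + 824 = -1412$)
$w + E{\left(-9,\frac{51}{54} \right)} = -1412 + \frac{1}{65 + \frac{51}{54}} = -1412 + \frac{1}{65 + 51 \cdot \frac{1}{54}} = -1412 + \frac{1}{65 + \frac{17}{18}} = -1412 + \frac{1}{\frac{1187}{18}} = -1412 + \frac{18}{1187} = - \frac{1676026}{1187}$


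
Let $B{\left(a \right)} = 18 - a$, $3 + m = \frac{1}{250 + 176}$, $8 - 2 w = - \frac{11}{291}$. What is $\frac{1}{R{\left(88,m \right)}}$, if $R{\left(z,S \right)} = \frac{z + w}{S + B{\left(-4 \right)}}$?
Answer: $\frac{157043}{760481} \approx 0.2065$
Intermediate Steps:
$w = \frac{2339}{582}$ ($w = 4 - \frac{\left(-11\right) \frac{1}{291}}{2} = 4 - - \frac{11}{582} = 4 + \frac{11}{582} = \frac{2339}{582} \approx 4.0189$)
$m = - \frac{1277}{426}$ ($m = -3 + \frac{1}{250 + 176} = -3 + \frac{1}{426} = - \frac{1277}{426} \approx -2.9977$)
$R{\left(z,S \right)} = \frac{\frac{2339}{582} + z}{22 + S}$ ($R{\left(z,S \right)} = \frac{z + \frac{2339}{582}}{S + \left(18 - -4\right)} = \frac{\frac{2339}{582} + z}{S + \left(18 + 4\right)} = \frac{\frac{2339}{582} + z}{S + 22} = \frac{\frac{2339}{582} + z}{22 + S}$)
$\frac{1}{R{\left(88,m \right)}} = \frac{1}{\frac{1}{22 - \frac{1277}{426}} \left(\frac{2339}{582} + 88\right)} = \frac{1}{\frac{1}{\frac{8095}{426}} \cdot \frac{53555}{582}} = \frac{1}{\frac{426}{8095} \cdot \frac{53555}{582}} = \frac{1}{\frac{760481}{157043}} = \frac{157043}{760481}$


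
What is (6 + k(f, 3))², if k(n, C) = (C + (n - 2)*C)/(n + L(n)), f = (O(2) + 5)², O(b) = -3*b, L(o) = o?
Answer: 36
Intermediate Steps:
f = 1 (f = (-3*2 + 5)² = (-6 + 5)² = (-1)² = 1)
k(n, C) = (C + C*(-2 + n))/(2*n) (k(n, C) = (C + (n - 2)*C)/(n + n) = (C + (-2 + n)*C)/((2*n)) = (C + C*(-2 + n))*(1/(2*n)) = (C + C*(-2 + n))/(2*n))
(6 + k(f, 3))² = (6 + (½)*3*(-1 + 1)/1)² = (6 + (½)*3*1*0)² = (6 + 0)² = 6² = 36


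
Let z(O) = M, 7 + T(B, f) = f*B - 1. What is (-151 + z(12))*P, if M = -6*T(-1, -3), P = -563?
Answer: 68123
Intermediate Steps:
T(B, f) = -8 + B*f (T(B, f) = -7 + (f*B - 1) = -7 + (B*f - 1) = -7 + (-1 + B*f) = -8 + B*f)
M = 30 (M = -6*(-8 - 1*(-3)) = -6*(-8 + 3) = -6*(-5) = 30)
z(O) = 30
(-151 + z(12))*P = (-151 + 30)*(-563) = -121*(-563) = 68123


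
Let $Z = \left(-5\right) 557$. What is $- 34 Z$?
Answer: $94690$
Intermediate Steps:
$Z = -2785$
$- 34 Z = \left(-34\right) \left(-2785\right) = 94690$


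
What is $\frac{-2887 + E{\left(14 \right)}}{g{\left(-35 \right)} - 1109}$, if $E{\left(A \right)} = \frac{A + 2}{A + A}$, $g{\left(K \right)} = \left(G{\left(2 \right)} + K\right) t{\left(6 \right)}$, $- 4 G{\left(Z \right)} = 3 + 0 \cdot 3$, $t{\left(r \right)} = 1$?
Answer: $\frac{80820}{32053} \approx 2.5215$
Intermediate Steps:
$G{\left(Z \right)} = - \frac{3}{4}$ ($G{\left(Z \right)} = - \frac{3 + 0 \cdot 3}{4} = - \frac{3 + 0}{4} = \left(- \frac{1}{4}\right) 3 = - \frac{3}{4}$)
$g{\left(K \right)} = - \frac{3}{4} + K$ ($g{\left(K \right)} = \left(- \frac{3}{4} + K\right) 1 = - \frac{3}{4} + K$)
$E{\left(A \right)} = \frac{2 + A}{2 A}$
$\frac{-2887 + E{\left(14 \right)}}{g{\left(-35 \right)} - 1109} = \frac{-2887 + \frac{2 + 14}{2 \cdot 14}}{\left(- \frac{3}{4} - 35\right) - 1109} = \frac{-2887 + \frac{1}{2} \cdot \frac{1}{14} \cdot 16}{- \frac{143}{4} - 1109} = \frac{-2887 + \frac{4}{7}}{- \frac{4579}{4}} = \left(- \frac{20205}{7}\right) \left(- \frac{4}{4579}\right) = \frac{80820}{32053}$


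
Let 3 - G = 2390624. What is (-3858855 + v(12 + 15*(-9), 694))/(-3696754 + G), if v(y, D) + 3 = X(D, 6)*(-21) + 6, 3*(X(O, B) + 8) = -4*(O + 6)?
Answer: 3839084/6087375 ≈ 0.63066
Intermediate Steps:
X(O, B) = -16 - 4*O/3 (X(O, B) = -8 + (-4*(O + 6))/3 = -8 + (-4*(6 + O))/3 = -8 + (-24 - 4*O)/3 = -8 + (-8 - 4*O/3) = -16 - 4*O/3)
v(y, D) = 339 + 28*D (v(y, D) = -3 + ((-16 - 4*D/3)*(-21) + 6) = -3 + ((336 + 28*D) + 6) = -3 + (342 + 28*D) = 339 + 28*D)
G = -2390621 (G = 3 - 1*2390624 = 3 - 2390624 = -2390621)
(-3858855 + v(12 + 15*(-9), 694))/(-3696754 + G) = (-3858855 + (339 + 28*694))/(-3696754 - 2390621) = (-3858855 + (339 + 19432))/(-6087375) = (-3858855 + 19771)*(-1/6087375) = -3839084*(-1/6087375) = 3839084/6087375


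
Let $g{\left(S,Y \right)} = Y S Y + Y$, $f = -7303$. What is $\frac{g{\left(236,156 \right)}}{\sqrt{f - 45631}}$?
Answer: $- \frac{2871726 i \sqrt{52934}}{26467} \approx - 24964.0 i$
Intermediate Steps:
$g{\left(S,Y \right)} = Y + S Y^{2}$ ($g{\left(S,Y \right)} = S Y Y + Y = S Y^{2} + Y = Y + S Y^{2}$)
$\frac{g{\left(236,156 \right)}}{\sqrt{f - 45631}} = \frac{156 \left(1 + 236 \cdot 156\right)}{\sqrt{-7303 - 45631}} = \frac{156 \left(1 + 36816\right)}{\sqrt{-52934}} = \frac{156 \cdot 36817}{i \sqrt{52934}} = 5743452 \left(- \frac{i \sqrt{52934}}{52934}\right) = - \frac{2871726 i \sqrt{52934}}{26467}$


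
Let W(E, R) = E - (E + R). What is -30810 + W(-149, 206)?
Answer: -31016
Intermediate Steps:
W(E, R) = -R (W(E, R) = E + (-E - R) = -R)
-30810 + W(-149, 206) = -30810 - 1*206 = -30810 - 206 = -31016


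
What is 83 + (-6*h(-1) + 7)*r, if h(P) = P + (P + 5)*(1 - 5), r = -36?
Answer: -3841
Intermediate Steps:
h(P) = -20 - 3*P (h(P) = P + (5 + P)*(-4) = P + (-20 - 4*P) = -20 - 3*P)
83 + (-6*h(-1) + 7)*r = 83 + (-6*(-20 - 3*(-1)) + 7)*(-36) = 83 + (-6*(-20 + 3) + 7)*(-36) = 83 + (-6*(-17) + 7)*(-36) = 83 + (102 + 7)*(-36) = 83 + 109*(-36) = 83 - 3924 = -3841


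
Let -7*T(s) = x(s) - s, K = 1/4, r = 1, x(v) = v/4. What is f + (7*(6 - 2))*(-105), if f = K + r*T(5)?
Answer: -41149/14 ≈ -2939.2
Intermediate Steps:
x(v) = v/4 (x(v) = v*(1/4) = v/4)
K = 1/4 ≈ 0.25000
T(s) = 3*s/28 (T(s) = -(s/4 - s)/7 = -(-3)*s/28 = 3*s/28)
f = 11/14 (f = 1/4 + 1*((3/28)*5) = 1/4 + 1*(15/28) = 1/4 + 15/28 = 11/14 ≈ 0.78571)
f + (7*(6 - 2))*(-105) = 11/14 + (7*(6 - 2))*(-105) = 11/14 + (7*4)*(-105) = 11/14 + 28*(-105) = 11/14 - 2940 = -41149/14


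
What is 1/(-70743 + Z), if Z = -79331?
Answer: -1/150074 ≈ -6.6634e-6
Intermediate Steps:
1/(-70743 + Z) = 1/(-70743 - 79331) = 1/(-150074) = -1/150074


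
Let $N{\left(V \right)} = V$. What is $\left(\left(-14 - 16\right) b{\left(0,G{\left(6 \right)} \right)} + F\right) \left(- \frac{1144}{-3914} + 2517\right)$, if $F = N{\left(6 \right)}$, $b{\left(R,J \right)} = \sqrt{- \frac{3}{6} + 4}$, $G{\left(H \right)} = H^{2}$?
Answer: $\frac{29558046}{1957} - \frac{73895115 \sqrt{14}}{1957} \approx -1.2618 \cdot 10^{5}$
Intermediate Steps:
$b{\left(R,J \right)} = \frac{\sqrt{14}}{2}$ ($b{\left(R,J \right)} = \sqrt{\left(-3\right) \frac{1}{6} + 4} = \sqrt{- \frac{1}{2} + 4} = \sqrt{\frac{7}{2}} = \frac{\sqrt{14}}{2}$)
$F = 6$
$\left(\left(-14 - 16\right) b{\left(0,G{\left(6 \right)} \right)} + F\right) \left(- \frac{1144}{-3914} + 2517\right) = \left(\left(-14 - 16\right) \frac{\sqrt{14}}{2} + 6\right) \left(- \frac{1144}{-3914} + 2517\right) = \left(- 30 \frac{\sqrt{14}}{2} + 6\right) \left(\left(-1144\right) \left(- \frac{1}{3914}\right) + 2517\right) = \left(- 15 \sqrt{14} + 6\right) \left(\frac{572}{1957} + 2517\right) = \left(6 - 15 \sqrt{14}\right) \frac{4926341}{1957} = \frac{29558046}{1957} - \frac{73895115 \sqrt{14}}{1957}$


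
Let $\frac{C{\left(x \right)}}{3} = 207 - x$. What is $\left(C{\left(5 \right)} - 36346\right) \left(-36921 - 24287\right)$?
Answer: $2187573920$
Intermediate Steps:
$C{\left(x \right)} = 621 - 3 x$ ($C{\left(x \right)} = 3 \left(207 - x\right) = 621 - 3 x$)
$\left(C{\left(5 \right)} - 36346\right) \left(-36921 - 24287\right) = \left(\left(621 - 15\right) - 36346\right) \left(-36921 - 24287\right) = \left(\left(621 - 15\right) - 36346\right) \left(-61208\right) = \left(606 - 36346\right) \left(-61208\right) = \left(-35740\right) \left(-61208\right) = 2187573920$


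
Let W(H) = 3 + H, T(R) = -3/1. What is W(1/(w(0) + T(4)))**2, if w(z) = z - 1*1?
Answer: 121/16 ≈ 7.5625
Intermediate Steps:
T(R) = -3 (T(R) = -3*1 = -3)
w(z) = -1 + z (w(z) = z - 1 = -1 + z)
W(1/(w(0) + T(4)))**2 = (3 + 1/((-1 + 0) - 3))**2 = (3 + 1/(-1 - 3))**2 = (3 + 1/(-4))**2 = (3 - 1/4)**2 = (11/4)**2 = 121/16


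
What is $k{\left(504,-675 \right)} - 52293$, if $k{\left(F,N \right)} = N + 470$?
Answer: $-52498$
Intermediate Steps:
$k{\left(F,N \right)} = 470 + N$
$k{\left(504,-675 \right)} - 52293 = \left(470 - 675\right) - 52293 = -205 - 52293 = -52498$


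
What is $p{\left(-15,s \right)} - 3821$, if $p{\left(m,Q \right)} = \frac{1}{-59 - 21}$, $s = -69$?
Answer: $- \frac{305681}{80} \approx -3821.0$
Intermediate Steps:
$p{\left(m,Q \right)} = - \frac{1}{80}$ ($p{\left(m,Q \right)} = \frac{1}{-80} = - \frac{1}{80}$)
$p{\left(-15,s \right)} - 3821 = - \frac{1}{80} - 3821 = - \frac{305681}{80}$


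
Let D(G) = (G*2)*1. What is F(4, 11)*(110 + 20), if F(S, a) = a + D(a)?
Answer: 4290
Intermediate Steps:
D(G) = 2*G (D(G) = (2*G)*1 = 2*G)
F(S, a) = 3*a (F(S, a) = a + 2*a = 3*a)
F(4, 11)*(110 + 20) = (3*11)*(110 + 20) = 33*130 = 4290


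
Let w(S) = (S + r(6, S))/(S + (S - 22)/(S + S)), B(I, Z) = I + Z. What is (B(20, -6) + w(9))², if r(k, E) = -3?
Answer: 4813636/22201 ≈ 216.82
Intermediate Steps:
w(S) = (-3 + S)/(S + (-22 + S)/(2*S)) (w(S) = (S - 3)/(S + (S - 22)/(S + S)) = (-3 + S)/(S + (-22 + S)/((2*S))) = (-3 + S)/(S + (-22 + S)*(1/(2*S))) = (-3 + S)/(S + (-22 + S)/(2*S)))
(B(20, -6) + w(9))² = ((20 - 6) + 2*9*(-3 + 9)/(-22 + 9 + 2*9²))² = (14 + 2*9*6/(-22 + 9 + 2*81))² = (14 + 2*9*6/(-22 + 9 + 162))² = (14 + 2*9*6/149)² = (14 + 2*9*(1/149)*6)² = (14 + 108/149)² = (2194/149)² = 4813636/22201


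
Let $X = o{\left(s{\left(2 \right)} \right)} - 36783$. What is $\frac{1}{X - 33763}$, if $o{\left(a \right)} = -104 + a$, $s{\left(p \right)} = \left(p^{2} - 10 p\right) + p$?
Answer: $- \frac{1}{70664} \approx -1.4151 \cdot 10^{-5}$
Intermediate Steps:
$s{\left(p \right)} = p^{2} - 9 p$
$X = -36901$ ($X = \left(-104 + 2 \left(-9 + 2\right)\right) - 36783 = \left(-104 + 2 \left(-7\right)\right) - 36783 = \left(-104 - 14\right) - 36783 = -118 - 36783 = -36901$)
$\frac{1}{X - 33763} = \frac{1}{-36901 - 33763} = \frac{1}{-70664} = - \frac{1}{70664}$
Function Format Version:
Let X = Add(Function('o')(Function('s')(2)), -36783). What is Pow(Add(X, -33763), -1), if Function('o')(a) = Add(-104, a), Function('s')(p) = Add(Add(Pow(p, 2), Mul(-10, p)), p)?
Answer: Rational(-1, 70664) ≈ -1.4151e-5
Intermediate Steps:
Function('s')(p) = Add(Pow(p, 2), Mul(-9, p))
X = -36901 (X = Add(Add(-104, Mul(2, Add(-9, 2))), -36783) = Add(Add(-104, Mul(2, -7)), -36783) = Add(Add(-104, -14), -36783) = Add(-118, -36783) = -36901)
Pow(Add(X, -33763), -1) = Pow(Add(-36901, -33763), -1) = Pow(-70664, -1) = Rational(-1, 70664)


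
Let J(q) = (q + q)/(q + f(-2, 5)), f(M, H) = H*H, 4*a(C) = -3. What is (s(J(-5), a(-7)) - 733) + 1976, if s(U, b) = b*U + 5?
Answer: 9987/8 ≈ 1248.4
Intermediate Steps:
a(C) = -¾ (a(C) = (¼)*(-3) = -¾)
f(M, H) = H²
J(q) = 2*q/(25 + q) (J(q) = (q + q)/(q + 5²) = (2*q)/(q + 25) = (2*q)/(25 + q) = 2*q/(25 + q))
s(U, b) = 5 + U*b (s(U, b) = U*b + 5 = 5 + U*b)
(s(J(-5), a(-7)) - 733) + 1976 = ((5 + (2*(-5)/(25 - 5))*(-¾)) - 733) + 1976 = ((5 + (2*(-5)/20)*(-¾)) - 733) + 1976 = ((5 + (2*(-5)*(1/20))*(-¾)) - 733) + 1976 = ((5 - ½*(-¾)) - 733) + 1976 = ((5 + 3/8) - 733) + 1976 = (43/8 - 733) + 1976 = -5821/8 + 1976 = 9987/8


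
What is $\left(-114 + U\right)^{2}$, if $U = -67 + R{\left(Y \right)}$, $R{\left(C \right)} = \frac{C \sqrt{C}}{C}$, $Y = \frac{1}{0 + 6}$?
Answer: $\frac{\left(1086 - \sqrt{6}\right)^{2}}{36} \approx 32613.0$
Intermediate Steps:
$Y = \frac{1}{6} \approx 0.16667$
$R{\left(C \right)} = \sqrt{C}$ ($R{\left(C \right)} = \frac{C^{\frac{3}{2}}}{C} = \sqrt{C}$)
$U = -67 + \frac{\sqrt{6}}{6}$ ($U = -67 + \sqrt{\frac{1}{6}} = -67 + \frac{\sqrt{6}}{6} \approx -66.592$)
$\left(-114 + U\right)^{2} = \left(-114 - \left(67 - \frac{\sqrt{6}}{6}\right)\right)^{2} = \left(-181 + \frac{\sqrt{6}}{6}\right)^{2}$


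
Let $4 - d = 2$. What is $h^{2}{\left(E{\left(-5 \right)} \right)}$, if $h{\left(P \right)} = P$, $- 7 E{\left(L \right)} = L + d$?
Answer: $\frac{9}{49} \approx 0.18367$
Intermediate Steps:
$d = 2$ ($d = 4 - 2 = 2$)
$E{\left(L \right)} = - \frac{2}{7} - \frac{L}{7}$ ($E{\left(L \right)} = - \frac{L + 2}{7} = - \frac{2 + L}{7} = - \frac{2}{7} - \frac{L}{7}$)
$h^{2}{\left(E{\left(-5 \right)} \right)} = \left(- \frac{2}{7} - - \frac{5}{7}\right)^{2} = \left(- \frac{2}{7} + \frac{5}{7}\right)^{2} = \left(\frac{3}{7}\right)^{2} = \frac{9}{49}$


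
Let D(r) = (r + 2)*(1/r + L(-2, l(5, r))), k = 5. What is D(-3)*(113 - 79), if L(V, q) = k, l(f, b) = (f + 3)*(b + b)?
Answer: -476/3 ≈ -158.67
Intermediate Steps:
l(f, b) = 2*b*(3 + f) (l(f, b) = (3 + f)*(2*b) = 2*b*(3 + f))
L(V, q) = 5
D(r) = (2 + r)*(5 + 1/r) (D(r) = (r + 2)*(1/r + 5) = (2 + r)*(5 + 1/r))
D(-3)*(113 - 79) = (11 + 2/(-3) + 5*(-3))*(113 - 79) = (11 + 2*(-⅓) - 15)*34 = (11 - ⅔ - 15)*34 = -14/3*34 = -476/3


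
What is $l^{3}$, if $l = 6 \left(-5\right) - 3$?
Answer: $-35937$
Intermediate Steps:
$l = -33$ ($l = -30 - 3 = -33$)
$l^{3} = \left(-33\right)^{3} = -35937$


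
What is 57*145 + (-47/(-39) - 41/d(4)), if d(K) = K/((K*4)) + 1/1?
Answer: 1605514/195 ≈ 8233.4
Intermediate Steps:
d(K) = 5/4 (d(K) = K/((4*K)) + 1*1 = K*(1/(4*K)) + 1 = 1/4 + 1 = 5/4)
57*145 + (-47/(-39) - 41/d(4)) = 57*145 + (-47/(-39) - 41/5/4) = 8265 + (-47*(-1/39) - 41*4/5) = 8265 + (47/39 - 164/5) = 8265 - 6161/195 = 1605514/195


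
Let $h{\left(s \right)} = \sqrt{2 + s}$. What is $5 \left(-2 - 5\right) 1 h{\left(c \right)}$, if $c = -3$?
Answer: $- 35 i \approx - 35.0 i$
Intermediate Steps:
$5 \left(-2 - 5\right) 1 h{\left(c \right)} = 5 \left(-2 - 5\right) 1 \sqrt{2 - 3} = 5 \left(-7\right) 1 \sqrt{-1} = \left(-35\right) 1 i = - 35 i$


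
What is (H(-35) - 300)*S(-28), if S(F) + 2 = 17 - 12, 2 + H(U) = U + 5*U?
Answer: -1536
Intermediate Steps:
H(U) = -2 + 6*U (H(U) = -2 + (U + 5*U) = -2 + 6*U)
S(F) = 3 (S(F) = -2 + (17 - 12) = -2 + 5 = 3)
(H(-35) - 300)*S(-28) = ((-2 + 6*(-35)) - 300)*3 = ((-2 - 210) - 300)*3 = (-212 - 300)*3 = -512*3 = -1536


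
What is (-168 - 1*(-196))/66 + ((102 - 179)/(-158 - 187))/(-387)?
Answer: 622223/1468665 ≈ 0.42367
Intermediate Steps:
(-168 - 1*(-196))/66 + ((102 - 179)/(-158 - 187))/(-387) = (-168 + 196)*(1/66) - 77/(-345)*(-1/387) = 28*(1/66) - 77*(-1/345)*(-1/387) = 14/33 + (77/345)*(-1/387) = 14/33 - 77/133515 = 622223/1468665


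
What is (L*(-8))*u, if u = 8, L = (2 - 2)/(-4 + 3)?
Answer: 0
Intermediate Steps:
L = 0 (L = 0/(-1) = 0*(-1) = 0)
(L*(-8))*u = (0*(-8))*8 = 0*8 = 0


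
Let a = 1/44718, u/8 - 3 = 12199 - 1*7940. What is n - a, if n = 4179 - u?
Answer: -1337828407/44718 ≈ -29917.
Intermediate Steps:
u = 34096 (u = 24 + 8*(12199 - 1*7940) = 24 + 8*(12199 - 7940) = 24 + 8*4259 = 24 + 34072 = 34096)
a = 1/44718 ≈ 2.2362e-5
n = -29917 (n = 4179 - 1*34096 = 4179 - 34096 = -29917)
n - a = -29917 - 1*1/44718 = -29917 - 1/44718 = -1337828407/44718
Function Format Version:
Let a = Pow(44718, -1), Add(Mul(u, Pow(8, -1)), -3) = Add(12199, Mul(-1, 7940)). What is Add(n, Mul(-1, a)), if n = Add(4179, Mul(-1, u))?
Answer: Rational(-1337828407, 44718) ≈ -29917.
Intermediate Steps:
u = 34096 (u = Add(24, Mul(8, Add(12199, Mul(-1, 7940)))) = Add(24, Mul(8, Add(12199, -7940))) = Add(24, Mul(8, 4259)) = Add(24, 34072) = 34096)
a = Rational(1, 44718) ≈ 2.2362e-5
n = -29917 (n = Add(4179, Mul(-1, 34096)) = Add(4179, -34096) = -29917)
Add(n, Mul(-1, a)) = Add(-29917, Mul(-1, Rational(1, 44718))) = Add(-29917, Rational(-1, 44718)) = Rational(-1337828407, 44718)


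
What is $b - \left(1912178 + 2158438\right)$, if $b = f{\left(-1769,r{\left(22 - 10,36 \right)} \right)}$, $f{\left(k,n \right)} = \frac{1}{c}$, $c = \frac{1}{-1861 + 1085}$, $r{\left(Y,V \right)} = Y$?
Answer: $-4071392$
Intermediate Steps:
$c = - \frac{1}{776}$ ($c = \frac{1}{-776} = - \frac{1}{776} \approx -0.0012887$)
$f{\left(k,n \right)} = -776$ ($f{\left(k,n \right)} = \frac{1}{- \frac{1}{776}} = -776$)
$b = -776$
$b - \left(1912178 + 2158438\right) = -776 - \left(1912178 + 2158438\right) = -776 - 4070616 = -4071392$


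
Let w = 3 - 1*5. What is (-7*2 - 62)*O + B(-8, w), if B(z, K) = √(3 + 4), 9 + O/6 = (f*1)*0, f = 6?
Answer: 4104 + √7 ≈ 4106.6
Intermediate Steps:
w = -2 (w = 3 - 5 = -2)
O = -54 (O = -54 + 6*((6*1)*0) = -54 + 6*(6*0) = -54 + 6*0 = -54 + 0 = -54)
B(z, K) = √7
(-7*2 - 62)*O + B(-8, w) = (-7*2 - 62)*(-54) + √7 = (-14 - 62)*(-54) + √7 = -76*(-54) + √7 = 4104 + √7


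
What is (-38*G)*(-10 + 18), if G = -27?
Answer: 8208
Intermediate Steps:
(-38*G)*(-10 + 18) = (-38*(-27))*(-10 + 18) = 1026*8 = 8208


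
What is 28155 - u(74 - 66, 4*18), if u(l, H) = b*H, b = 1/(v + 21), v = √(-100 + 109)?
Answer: 28152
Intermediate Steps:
v = 3 (v = √9 = 3)
b = 1/24 (b = 1/(3 + 21) = 1/24 ≈ 0.041667)
u(l, H) = H/24
28155 - u(74 - 66, 4*18) = 28155 - 4*18/24 = 28155 - 72/24 = 28155 - 1*3 = 28155 - 3 = 28152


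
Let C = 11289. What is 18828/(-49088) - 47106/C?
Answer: -210407385/46179536 ≈ -4.5563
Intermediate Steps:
18828/(-49088) - 47106/C = 18828/(-49088) - 47106/11289 = 18828*(-1/49088) - 47106*1/11289 = -4707/12272 - 15702/3763 = -210407385/46179536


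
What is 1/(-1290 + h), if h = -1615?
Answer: -1/2905 ≈ -0.00034423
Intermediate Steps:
1/(-1290 + h) = 1/(-1290 - 1615) = 1/(-2905) = -1/2905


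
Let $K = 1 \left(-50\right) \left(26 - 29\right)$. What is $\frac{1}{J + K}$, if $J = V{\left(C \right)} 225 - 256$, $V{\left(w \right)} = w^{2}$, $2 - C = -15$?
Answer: $\frac{1}{64919} \approx 1.5404 \cdot 10^{-5}$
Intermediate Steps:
$C = 17$ ($C = 2 - -15 = 2 + 15 = 17$)
$J = 64769$ ($J = 17^{2} \cdot 225 - 256 = 289 \cdot 225 - 256 = 65025 - 256 = 64769$)
$K = 150$ ($K = - 50 \left(26 - 29\right) = \left(-50\right) \left(-3\right) = 150$)
$\frac{1}{J + K} = \frac{1}{64769 + 150} = \frac{1}{64919}$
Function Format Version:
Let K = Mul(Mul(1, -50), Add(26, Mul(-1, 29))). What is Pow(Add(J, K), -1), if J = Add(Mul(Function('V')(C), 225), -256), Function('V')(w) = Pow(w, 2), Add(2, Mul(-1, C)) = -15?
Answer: Rational(1, 64919) ≈ 1.5404e-5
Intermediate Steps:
C = 17 (C = Add(2, Mul(-1, -15)) = Add(2, 15) = 17)
J = 64769 (J = Add(Mul(Pow(17, 2), 225), -256) = Add(Mul(289, 225), -256) = Add(65025, -256) = 64769)
K = 150 (K = Mul(-50, Add(26, -29)) = Mul(-50, -3) = 150)
Pow(Add(J, K), -1) = Pow(Add(64769, 150), -1) = Pow(64919, -1) = Rational(1, 64919)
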